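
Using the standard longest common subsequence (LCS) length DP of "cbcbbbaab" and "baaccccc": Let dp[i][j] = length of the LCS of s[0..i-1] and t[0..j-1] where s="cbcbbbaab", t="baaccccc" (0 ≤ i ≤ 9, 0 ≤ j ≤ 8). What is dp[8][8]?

   ''  b  a  a  c  c  c  c  c
''  0  0  0  0  0  0  0  0  0
 c  0  0  0  0  1  1  1  1  1
 b  0  1  1  1  1  1  1  1  1
 c  0  1  1  1  2  2  2  2  2
 b  0  1  1  1  2  2  2  2  2
 b  0  1  1  1  2  2  2  2  2
 b  0  1  1  1  2  2  2  2  2
 a  0  1  2  2  2  2  2  2  2
 a  0  1  2  3  3  3  3  3  3
 b  0  1  2  3  3  3  3  3  3

3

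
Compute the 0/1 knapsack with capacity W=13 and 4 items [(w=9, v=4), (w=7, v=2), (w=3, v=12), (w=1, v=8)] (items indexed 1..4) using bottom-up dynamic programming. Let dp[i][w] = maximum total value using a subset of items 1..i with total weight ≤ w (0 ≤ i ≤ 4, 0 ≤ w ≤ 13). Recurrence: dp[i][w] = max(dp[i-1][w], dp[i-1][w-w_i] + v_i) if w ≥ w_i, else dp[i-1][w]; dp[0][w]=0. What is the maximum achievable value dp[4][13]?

24

i\w   0   1   2   3   4   5   6   7   8   9  10  11  12  13
  0   0   0   0   0   0   0   0   0   0   0   0   0   0   0
  1   0   0   0   0   0   0   0   0   0   4   4   4   4   4
  2   0   0   0   0   0   0   0   2   2   4   4   4   4   4
  3   0   0   0  12  12  12  12  12  12  12  14  14  16  16
  4   0   8   8  12  20  20  20  20  20  20  20  22  22  24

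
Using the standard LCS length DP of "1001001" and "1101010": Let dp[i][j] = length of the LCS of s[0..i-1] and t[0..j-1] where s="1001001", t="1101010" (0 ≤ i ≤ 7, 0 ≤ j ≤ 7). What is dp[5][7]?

   ''  1  1  0  1  0  1  0
''  0  0  0  0  0  0  0  0
 1  0  1  1  1  1  1  1  1
 0  0  1  1  2  2  2  2  2
 0  0  1  1  2  2  3  3  3
 1  0  1  2  2  3  3  4  4
 0  0  1  2  3  3  4  4  5
 0  0  1  2  3  3  4  4  5
 1  0  1  2  3  4  4  5  5

5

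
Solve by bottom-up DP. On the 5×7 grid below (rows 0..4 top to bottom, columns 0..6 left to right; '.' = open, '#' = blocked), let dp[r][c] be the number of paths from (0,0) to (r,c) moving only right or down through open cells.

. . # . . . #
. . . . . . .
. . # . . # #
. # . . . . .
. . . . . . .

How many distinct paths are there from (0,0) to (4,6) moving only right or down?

21

r\c   0   1   2   3   4   5   6
  0   1   1   0   0   0   0   0
  1   1   2   2   2   2   2   2
  2   1   3   0   2   4   0   0
  3   1   0   0   2   6   6   6
  4   1   1   1   3   9  15  21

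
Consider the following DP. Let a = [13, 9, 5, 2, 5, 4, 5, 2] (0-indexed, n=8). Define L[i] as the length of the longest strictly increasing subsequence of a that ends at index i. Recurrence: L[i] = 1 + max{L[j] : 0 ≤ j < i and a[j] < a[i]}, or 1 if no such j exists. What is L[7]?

1

   i    0    1    2    3    4    5    6    7
a[i]   13    9    5    2    5    4    5    2
L[i]    1    1    1    1    2    2    3    1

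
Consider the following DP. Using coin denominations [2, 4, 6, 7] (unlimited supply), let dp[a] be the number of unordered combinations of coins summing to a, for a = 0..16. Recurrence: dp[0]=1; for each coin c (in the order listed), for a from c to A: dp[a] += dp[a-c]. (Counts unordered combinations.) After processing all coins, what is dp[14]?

9

after  coin     0     1     2     3     4     5     6     7     8     9    10    11    12    13    14    15    16
          2     1     0     1     0     1     0     1     0     1     0     1     0     1     0     1     0     1
          4     1     0     1     0     2     0     2     0     3     0     3     0     4     0     4     0     5
          6     1     0     1     0     2     0     3     0     4     0     5     0     7     0     8     0    10
          7     1     0     1     0     2     0     3     1     4     1     5     2     7     3     9     4    11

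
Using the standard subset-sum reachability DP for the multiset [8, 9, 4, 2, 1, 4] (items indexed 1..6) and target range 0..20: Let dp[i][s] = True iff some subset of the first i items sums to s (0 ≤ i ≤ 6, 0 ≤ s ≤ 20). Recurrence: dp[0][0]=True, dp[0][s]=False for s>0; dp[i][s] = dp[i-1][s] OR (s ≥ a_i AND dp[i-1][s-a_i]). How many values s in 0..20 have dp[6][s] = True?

i\s   0   1   2   3   4   5   6   7   8   9  10  11  12  13  14  15  16  17  18  19  20
  0   T   F   F   F   F   F   F   F   F   F   F   F   F   F   F   F   F   F   F   F   F
  1   T   F   F   F   F   F   F   F   T   F   F   F   F   F   F   F   F   F   F   F   F
  2   T   F   F   F   F   F   F   F   T   T   F   F   F   F   F   F   F   T   F   F   F
  3   T   F   F   F   T   F   F   F   T   T   F   F   T   T   F   F   F   T   F   F   F
  4   T   F   T   F   T   F   T   F   T   T   T   T   T   T   T   T   F   T   F   T   F
  5   T   T   T   T   T   T   T   T   T   T   T   T   T   T   T   T   T   T   T   T   T
  6   T   T   T   T   T   T   T   T   T   T   T   T   T   T   T   T   T   T   T   T   T

21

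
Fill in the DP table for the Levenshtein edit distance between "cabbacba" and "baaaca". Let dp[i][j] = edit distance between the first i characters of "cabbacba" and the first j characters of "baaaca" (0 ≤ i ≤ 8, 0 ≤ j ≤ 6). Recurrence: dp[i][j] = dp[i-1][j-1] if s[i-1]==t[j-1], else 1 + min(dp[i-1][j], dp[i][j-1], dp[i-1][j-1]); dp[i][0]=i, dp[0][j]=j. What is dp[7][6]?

4

   ''  b  a  a  a  c  a
''  0  1  2  3  4  5  6
 c  1  1  2  3  4  4  5
 a  2  2  1  2  3  4  4
 b  3  2  2  2  3  4  5
 b  4  3  3  3  3  4  5
 a  5  4  3  3  3  4  4
 c  6  5  4  4  4  3  4
 b  7  6  5  5  5  4  4
 a  8  7  6  5  5  5  4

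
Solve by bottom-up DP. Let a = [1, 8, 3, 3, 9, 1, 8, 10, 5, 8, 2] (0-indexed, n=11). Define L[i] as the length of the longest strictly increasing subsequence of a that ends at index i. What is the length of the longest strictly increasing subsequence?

   i    0    1    2    3    4    5    6    7    8    9   10
a[i]    1    8    3    3    9    1    8   10    5    8    2
L[i]    1    2    2    2    3    1    3    4    3    4    2

4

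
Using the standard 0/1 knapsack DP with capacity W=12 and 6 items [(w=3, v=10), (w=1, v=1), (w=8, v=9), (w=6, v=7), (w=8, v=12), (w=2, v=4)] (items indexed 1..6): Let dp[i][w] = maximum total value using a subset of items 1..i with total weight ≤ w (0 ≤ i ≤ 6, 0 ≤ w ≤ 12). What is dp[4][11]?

19

i\w   0   1   2   3   4   5   6   7   8   9  10  11  12
  0   0   0   0   0   0   0   0   0   0   0   0   0   0
  1   0   0   0  10  10  10  10  10  10  10  10  10  10
  2   0   1   1  10  11  11  11  11  11  11  11  11  11
  3   0   1   1  10  11  11  11  11  11  11  11  19  20
  4   0   1   1  10  11  11  11  11  11  17  18  19  20
  5   0   1   1  10  11  11  11  11  12  17  18  22  23
  6   0   1   4  10  11  14  15  15  15  17  18  22  23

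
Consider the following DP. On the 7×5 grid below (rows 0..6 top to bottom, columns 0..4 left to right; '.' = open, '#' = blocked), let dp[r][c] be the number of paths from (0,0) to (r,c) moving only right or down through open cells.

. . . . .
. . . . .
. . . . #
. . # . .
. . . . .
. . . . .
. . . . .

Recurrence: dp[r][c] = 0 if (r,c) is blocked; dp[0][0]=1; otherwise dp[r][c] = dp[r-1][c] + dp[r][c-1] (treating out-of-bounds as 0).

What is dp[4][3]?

15

r\c   0   1   2   3   4
  0   1   1   1   1   1
  1   1   2   3   4   5
  2   1   3   6  10   0
  3   1   4   0  10  10
  4   1   5   5  15  25
  5   1   6  11  26  51
  6   1   7  18  44  95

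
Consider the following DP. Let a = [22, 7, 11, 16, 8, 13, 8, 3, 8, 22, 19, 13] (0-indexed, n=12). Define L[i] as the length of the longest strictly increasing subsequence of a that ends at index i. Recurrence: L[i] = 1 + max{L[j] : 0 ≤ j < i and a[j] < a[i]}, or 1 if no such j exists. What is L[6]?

   i    0    1    2    3    4    5    6    7    8    9   10   11
a[i]   22    7   11   16    8   13    8    3    8   22   19   13
L[i]    1    1    2    3    2    3    2    1    2    4    4    3

2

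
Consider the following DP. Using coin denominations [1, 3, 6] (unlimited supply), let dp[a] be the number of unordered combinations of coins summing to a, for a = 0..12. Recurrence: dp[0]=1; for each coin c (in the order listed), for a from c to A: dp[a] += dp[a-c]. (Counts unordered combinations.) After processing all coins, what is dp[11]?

6

after  coin     0     1     2     3     4     5     6     7     8     9    10    11    12
          1     1     1     1     1     1     1     1     1     1     1     1     1     1
          3     1     1     1     2     2     2     3     3     3     4     4     4     5
          6     1     1     1     2     2     2     4     4     4     6     6     6     9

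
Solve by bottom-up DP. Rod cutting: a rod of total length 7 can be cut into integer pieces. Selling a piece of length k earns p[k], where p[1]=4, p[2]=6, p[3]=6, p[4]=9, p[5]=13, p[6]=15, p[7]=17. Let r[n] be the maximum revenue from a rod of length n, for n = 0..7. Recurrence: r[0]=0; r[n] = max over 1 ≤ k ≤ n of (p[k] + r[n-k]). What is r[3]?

12

   n    0    1    2    3    4    5    6    7
r[n]    0    4    8   12   16   20   24   28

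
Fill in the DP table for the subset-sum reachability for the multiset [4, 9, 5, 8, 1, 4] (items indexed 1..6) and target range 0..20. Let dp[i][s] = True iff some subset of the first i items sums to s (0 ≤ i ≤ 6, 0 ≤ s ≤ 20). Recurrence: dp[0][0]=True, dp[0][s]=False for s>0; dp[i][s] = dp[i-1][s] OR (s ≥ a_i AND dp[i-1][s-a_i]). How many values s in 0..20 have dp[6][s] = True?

16

i\s   0   1   2   3   4   5   6   7   8   9  10  11  12  13  14  15  16  17  18  19  20
  0   T   F   F   F   F   F   F   F   F   F   F   F   F   F   F   F   F   F   F   F   F
  1   T   F   F   F   T   F   F   F   F   F   F   F   F   F   F   F   F   F   F   F   F
  2   T   F   F   F   T   F   F   F   F   T   F   F   F   T   F   F   F   F   F   F   F
  3   T   F   F   F   T   T   F   F   F   T   F   F   F   T   T   F   F   F   T   F   F
  4   T   F   F   F   T   T   F   F   T   T   F   F   T   T   T   F   F   T   T   F   F
  5   T   T   F   F   T   T   T   F   T   T   T   F   T   T   T   T   F   T   T   T   F
  6   T   T   F   F   T   T   T   F   T   T   T   F   T   T   T   T   T   T   T   T   F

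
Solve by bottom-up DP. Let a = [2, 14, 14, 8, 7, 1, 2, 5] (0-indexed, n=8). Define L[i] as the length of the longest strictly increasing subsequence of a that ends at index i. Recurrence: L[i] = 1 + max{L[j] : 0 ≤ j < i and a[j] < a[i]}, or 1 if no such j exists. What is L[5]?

   i    0    1    2    3    4    5    6    7
a[i]    2   14   14    8    7    1    2    5
L[i]    1    2    2    2    2    1    2    3

1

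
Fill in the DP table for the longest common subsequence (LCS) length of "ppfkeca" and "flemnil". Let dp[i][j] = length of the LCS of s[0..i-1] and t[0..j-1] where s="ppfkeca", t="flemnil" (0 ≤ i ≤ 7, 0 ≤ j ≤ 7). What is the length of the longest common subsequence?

   ''  f  l  e  m  n  i  l
''  0  0  0  0  0  0  0  0
 p  0  0  0  0  0  0  0  0
 p  0  0  0  0  0  0  0  0
 f  0  1  1  1  1  1  1  1
 k  0  1  1  1  1  1  1  1
 e  0  1  1  2  2  2  2  2
 c  0  1  1  2  2  2  2  2
 a  0  1  1  2  2  2  2  2

2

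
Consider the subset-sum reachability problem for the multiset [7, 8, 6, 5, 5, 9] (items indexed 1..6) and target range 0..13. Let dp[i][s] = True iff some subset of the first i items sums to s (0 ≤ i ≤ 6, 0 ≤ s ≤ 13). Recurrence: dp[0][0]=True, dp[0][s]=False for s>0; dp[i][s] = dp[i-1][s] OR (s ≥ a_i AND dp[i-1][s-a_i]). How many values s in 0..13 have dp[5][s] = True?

9

i\s   0   1   2   3   4   5   6   7   8   9  10  11  12  13
  0   T   F   F   F   F   F   F   F   F   F   F   F   F   F
  1   T   F   F   F   F   F   F   T   F   F   F   F   F   F
  2   T   F   F   F   F   F   F   T   T   F   F   F   F   F
  3   T   F   F   F   F   F   T   T   T   F   F   F   F   T
  4   T   F   F   F   F   T   T   T   T   F   F   T   T   T
  5   T   F   F   F   F   T   T   T   T   F   T   T   T   T
  6   T   F   F   F   F   T   T   T   T   T   T   T   T   T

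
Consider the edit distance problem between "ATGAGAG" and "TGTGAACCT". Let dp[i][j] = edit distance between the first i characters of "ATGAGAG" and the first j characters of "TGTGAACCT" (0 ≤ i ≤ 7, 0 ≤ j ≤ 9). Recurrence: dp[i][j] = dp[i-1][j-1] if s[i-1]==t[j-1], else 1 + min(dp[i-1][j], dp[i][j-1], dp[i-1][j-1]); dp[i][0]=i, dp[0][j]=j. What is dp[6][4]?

   ''  T  G  T  G  A  A  C  C  T
''  0  1  2  3  4  5  6  7  8  9
 A  1  1  2  3  4  4  5  6  7  8
 T  2  1  2  2  3  4  5  6  7  7
 G  3  2  1  2  2  3  4  5  6  7
 A  4  3  2  2  3  2  3  4  5  6
 G  5  4  3  3  2  3  3  4  5  6
 A  6  5  4  4  3  2  3  4  5  6
 G  7  6  5  5  4  3  3  4  5  6

3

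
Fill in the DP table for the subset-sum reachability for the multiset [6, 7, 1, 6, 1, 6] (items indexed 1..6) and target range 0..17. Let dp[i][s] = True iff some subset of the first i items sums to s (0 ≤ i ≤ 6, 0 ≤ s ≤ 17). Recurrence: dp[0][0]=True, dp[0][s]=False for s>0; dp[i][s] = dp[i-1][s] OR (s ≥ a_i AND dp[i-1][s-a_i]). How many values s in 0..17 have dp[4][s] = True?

8

i\s   0   1   2   3   4   5   6   7   8   9  10  11  12  13  14  15  16  17
  0   T   F   F   F   F   F   F   F   F   F   F   F   F   F   F   F   F   F
  1   T   F   F   F   F   F   T   F   F   F   F   F   F   F   F   F   F   F
  2   T   F   F   F   F   F   T   T   F   F   F   F   F   T   F   F   F   F
  3   T   T   F   F   F   F   T   T   T   F   F   F   F   T   T   F   F   F
  4   T   T   F   F   F   F   T   T   T   F   F   F   T   T   T   F   F   F
  5   T   T   T   F   F   F   T   T   T   T   F   F   T   T   T   T   F   F
  6   T   T   T   F   F   F   T   T   T   T   F   F   T   T   T   T   F   F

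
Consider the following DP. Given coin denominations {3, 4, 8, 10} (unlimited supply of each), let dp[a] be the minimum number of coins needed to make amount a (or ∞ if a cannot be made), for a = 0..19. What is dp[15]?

3

 a  0  1  2  3  4  5  6  7  8  9 10 11 12 13 14 15 16 17 18 19
dp  0  -  -  1  1  -  2  2  1  3  1  2  2  2  2  3  2  3  2  3
(- denotes ∞ / unreachable)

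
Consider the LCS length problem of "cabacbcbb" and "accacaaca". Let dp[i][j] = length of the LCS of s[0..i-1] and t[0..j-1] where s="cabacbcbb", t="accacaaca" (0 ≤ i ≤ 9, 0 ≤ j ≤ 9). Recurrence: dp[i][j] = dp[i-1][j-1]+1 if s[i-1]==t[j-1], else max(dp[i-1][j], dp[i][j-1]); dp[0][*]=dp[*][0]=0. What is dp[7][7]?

3

   ''  a  c  c  a  c  a  a  c  a
''  0  0  0  0  0  0  0  0  0  0
 c  0  0  1  1  1  1  1  1  1  1
 a  0  1  1  1  2  2  2  2  2  2
 b  0  1  1  1  2  2  2  2  2  2
 a  0  1  1  1  2  2  3  3  3  3
 c  0  1  2  2  2  3  3  3  4  4
 b  0  1  2  2  2  3  3  3  4  4
 c  0  1  2  3  3  3  3  3  4  4
 b  0  1  2  3  3  3  3  3  4  4
 b  0  1  2  3  3  3  3  3  4  4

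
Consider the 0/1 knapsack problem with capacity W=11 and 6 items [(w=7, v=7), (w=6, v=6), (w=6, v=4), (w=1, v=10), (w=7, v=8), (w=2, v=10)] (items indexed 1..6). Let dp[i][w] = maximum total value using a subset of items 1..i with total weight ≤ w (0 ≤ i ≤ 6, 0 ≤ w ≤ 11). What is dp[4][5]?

i\w   0   1   2   3   4   5   6   7   8   9  10  11
  0   0   0   0   0   0   0   0   0   0   0   0   0
  1   0   0   0   0   0   0   0   7   7   7   7   7
  2   0   0   0   0   0   0   6   7   7   7   7   7
  3   0   0   0   0   0   0   6   7   7   7   7   7
  4   0  10  10  10  10  10  10  16  17  17  17  17
  5   0  10  10  10  10  10  10  16  18  18  18  18
  6   0  10  10  20  20  20  20  20  20  26  28  28

10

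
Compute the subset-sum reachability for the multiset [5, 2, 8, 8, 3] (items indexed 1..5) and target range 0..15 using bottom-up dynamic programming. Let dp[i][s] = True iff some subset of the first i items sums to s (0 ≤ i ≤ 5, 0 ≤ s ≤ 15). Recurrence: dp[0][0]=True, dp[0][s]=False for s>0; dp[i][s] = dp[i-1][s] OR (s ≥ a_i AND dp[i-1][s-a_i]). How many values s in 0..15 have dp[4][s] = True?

8

i\s   0   1   2   3   4   5   6   7   8   9  10  11  12  13  14  15
  0   T   F   F   F   F   F   F   F   F   F   F   F   F   F   F   F
  1   T   F   F   F   F   T   F   F   F   F   F   F   F   F   F   F
  2   T   F   T   F   F   T   F   T   F   F   F   F   F   F   F   F
  3   T   F   T   F   F   T   F   T   T   F   T   F   F   T   F   T
  4   T   F   T   F   F   T   F   T   T   F   T   F   F   T   F   T
  5   T   F   T   T   F   T   F   T   T   F   T   T   F   T   F   T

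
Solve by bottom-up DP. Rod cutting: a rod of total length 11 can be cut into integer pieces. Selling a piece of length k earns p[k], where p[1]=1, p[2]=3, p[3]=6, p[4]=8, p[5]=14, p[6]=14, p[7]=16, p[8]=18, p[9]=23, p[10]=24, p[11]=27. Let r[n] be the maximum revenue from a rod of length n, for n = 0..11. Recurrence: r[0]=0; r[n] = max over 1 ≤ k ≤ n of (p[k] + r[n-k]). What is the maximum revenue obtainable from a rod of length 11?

29

   n    0    1    2    3    4    5    6    7    8    9   10   11
r[n]    0    1    3    6    8   14   15   17   20   23   28   29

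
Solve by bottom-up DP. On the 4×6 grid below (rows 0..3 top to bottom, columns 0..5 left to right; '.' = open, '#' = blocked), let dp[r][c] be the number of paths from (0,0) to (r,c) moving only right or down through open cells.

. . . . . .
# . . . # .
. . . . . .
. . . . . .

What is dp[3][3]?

r\c   0   1   2   3   4   5
  0   1   1   1   1   1   1
  1   0   1   2   3   0   1
  2   0   1   3   6   6   7
  3   0   1   4  10  16  23

10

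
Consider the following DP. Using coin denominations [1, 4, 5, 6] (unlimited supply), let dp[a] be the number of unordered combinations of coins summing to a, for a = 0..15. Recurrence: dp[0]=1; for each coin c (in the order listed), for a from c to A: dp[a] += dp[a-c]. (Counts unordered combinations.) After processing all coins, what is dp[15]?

after  coin     0     1     2     3     4     5     6     7     8     9    10    11    12    13    14    15
          1     1     1     1     1     1     1     1     1     1     1     1     1     1     1     1     1
          4     1     1     1     1     2     2     2     2     3     3     3     3     4     4     4     4
          5     1     1     1     1     2     3     3     3     4     5     6     6     7     8     9    10
          6     1     1     1     1     2     3     4     4     5     6     8     9    11    12    14    16

16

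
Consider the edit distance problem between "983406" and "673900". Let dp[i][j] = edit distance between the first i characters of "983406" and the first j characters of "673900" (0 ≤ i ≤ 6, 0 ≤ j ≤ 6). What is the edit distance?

4

   ''  6  7  3  9  0  0
''  0  1  2  3  4  5  6
 9  1  1  2  3  3  4  5
 8  2  2  2  3  4  4  5
 3  3  3  3  2  3  4  5
 4  4  4  4  3  3  4  5
 0  5  5  5  4  4  3  4
 6  6  5  6  5  5  4  4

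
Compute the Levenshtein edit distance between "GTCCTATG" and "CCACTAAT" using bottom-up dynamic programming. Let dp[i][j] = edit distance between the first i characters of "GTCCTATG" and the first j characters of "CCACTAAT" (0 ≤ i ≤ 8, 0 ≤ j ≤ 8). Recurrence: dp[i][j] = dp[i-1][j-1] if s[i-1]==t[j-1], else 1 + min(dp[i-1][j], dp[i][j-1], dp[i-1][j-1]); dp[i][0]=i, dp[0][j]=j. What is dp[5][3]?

   ''  C  C  A  C  T  A  A  T
''  0  1  2  3  4  5  6  7  8
 G  1  1  2  3  4  5  6  7  8
 T  2  2  2  3  4  4  5  6  7
 C  3  2  2  3  3  4  5  6  7
 C  4  3  2  3  3  4  5  6  7
 T  5  4  3  3  4  3  4  5  6
 A  6  5  4  3  4  4  3  4  5
 T  7  6  5  4  4  4  4  4  4
 G  8  7  6  5  5  5  5  5  5

3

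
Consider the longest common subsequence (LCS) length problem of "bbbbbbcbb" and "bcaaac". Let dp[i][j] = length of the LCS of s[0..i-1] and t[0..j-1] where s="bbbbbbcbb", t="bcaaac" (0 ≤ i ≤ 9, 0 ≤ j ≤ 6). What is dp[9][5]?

   ''  b  c  a  a  a  c
''  0  0  0  0  0  0  0
 b  0  1  1  1  1  1  1
 b  0  1  1  1  1  1  1
 b  0  1  1  1  1  1  1
 b  0  1  1  1  1  1  1
 b  0  1  1  1  1  1  1
 b  0  1  1  1  1  1  1
 c  0  1  2  2  2  2  2
 b  0  1  2  2  2  2  2
 b  0  1  2  2  2  2  2

2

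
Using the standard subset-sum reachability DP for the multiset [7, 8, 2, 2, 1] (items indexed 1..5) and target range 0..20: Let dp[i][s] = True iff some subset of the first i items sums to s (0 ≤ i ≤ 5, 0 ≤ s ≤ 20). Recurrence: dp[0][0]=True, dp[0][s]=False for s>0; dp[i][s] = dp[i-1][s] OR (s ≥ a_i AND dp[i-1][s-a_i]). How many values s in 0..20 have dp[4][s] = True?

12

i\s   0   1   2   3   4   5   6   7   8   9  10  11  12  13  14  15  16  17  18  19  20
  0   T   F   F   F   F   F   F   F   F   F   F   F   F   F   F   F   F   F   F   F   F
  1   T   F   F   F   F   F   F   T   F   F   F   F   F   F   F   F   F   F   F   F   F
  2   T   F   F   F   F   F   F   T   T   F   F   F   F   F   F   T   F   F   F   F   F
  3   T   F   T   F   F   F   F   T   T   T   T   F   F   F   F   T   F   T   F   F   F
  4   T   F   T   F   T   F   F   T   T   T   T   T   T   F   F   T   F   T   F   T   F
  5   T   T   T   T   T   T   F   T   T   T   T   T   T   T   F   T   T   T   T   T   T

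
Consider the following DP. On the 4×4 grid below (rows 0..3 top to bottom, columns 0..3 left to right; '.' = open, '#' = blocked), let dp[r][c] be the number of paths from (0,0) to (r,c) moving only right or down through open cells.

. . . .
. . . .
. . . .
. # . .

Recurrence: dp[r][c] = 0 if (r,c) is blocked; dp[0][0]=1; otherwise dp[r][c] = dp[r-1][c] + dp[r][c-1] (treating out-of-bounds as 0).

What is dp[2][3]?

r\c   0   1   2   3
  0   1   1   1   1
  1   1   2   3   4
  2   1   3   6  10
  3   1   0   6  16

10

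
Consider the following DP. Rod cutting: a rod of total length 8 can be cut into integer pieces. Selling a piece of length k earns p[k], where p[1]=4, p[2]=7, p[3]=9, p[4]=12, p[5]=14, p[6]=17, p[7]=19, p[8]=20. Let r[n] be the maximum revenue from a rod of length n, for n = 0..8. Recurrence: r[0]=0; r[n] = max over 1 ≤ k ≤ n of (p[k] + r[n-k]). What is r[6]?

   n    0    1    2    3    4    5    6    7    8
r[n]    0    4    8   12   16   20   24   28   32

24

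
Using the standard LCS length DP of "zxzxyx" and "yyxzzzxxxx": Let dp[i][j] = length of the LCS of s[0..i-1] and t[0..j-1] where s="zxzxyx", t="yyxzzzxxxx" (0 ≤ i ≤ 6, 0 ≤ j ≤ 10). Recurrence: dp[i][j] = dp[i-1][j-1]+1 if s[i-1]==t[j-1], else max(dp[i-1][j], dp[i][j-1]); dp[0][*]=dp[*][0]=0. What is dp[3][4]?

2

   ''  y  y  x  z  z  z  x  x  x  x
''  0  0  0  0  0  0  0  0  0  0  0
 z  0  0  0  0  1  1  1  1  1  1  1
 x  0  0  0  1  1  1  1  2  2  2  2
 z  0  0  0  1  2  2  2  2  2  2  2
 x  0  0  0  1  2  2  2  3  3  3  3
 y  0  1  1  1  2  2  2  3  3  3  3
 x  0  1  1  2  2  2  2  3  4  4  4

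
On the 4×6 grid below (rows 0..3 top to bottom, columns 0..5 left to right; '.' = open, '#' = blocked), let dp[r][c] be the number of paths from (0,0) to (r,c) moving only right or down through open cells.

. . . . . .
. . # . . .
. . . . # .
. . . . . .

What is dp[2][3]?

r\c   0   1   2   3   4   5
  0   1   1   1   1   1   1
  1   1   2   0   1   2   3
  2   1   3   3   4   0   3
  3   1   4   7  11  11  14

4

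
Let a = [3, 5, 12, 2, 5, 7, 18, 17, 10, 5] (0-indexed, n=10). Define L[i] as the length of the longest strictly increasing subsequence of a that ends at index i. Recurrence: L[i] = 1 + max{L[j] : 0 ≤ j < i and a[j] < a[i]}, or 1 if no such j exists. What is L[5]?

   i    0    1    2    3    4    5    6    7    8    9
a[i]    3    5   12    2    5    7   18   17   10    5
L[i]    1    2    3    1    2    3    4    4    4    2

3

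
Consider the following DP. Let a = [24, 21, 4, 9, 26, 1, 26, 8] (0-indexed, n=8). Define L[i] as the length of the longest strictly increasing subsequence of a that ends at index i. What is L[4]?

   i    0    1    2    3    4    5    6    7
a[i]   24   21    4    9   26    1   26    8
L[i]    1    1    1    2    3    1    3    2

3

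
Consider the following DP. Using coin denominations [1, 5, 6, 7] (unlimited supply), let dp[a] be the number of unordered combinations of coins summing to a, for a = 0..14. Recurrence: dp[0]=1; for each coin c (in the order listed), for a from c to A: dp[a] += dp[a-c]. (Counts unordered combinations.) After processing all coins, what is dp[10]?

after  coin     0     1     2     3     4     5     6     7     8     9    10    11    12    13    14
          1     1     1     1     1     1     1     1     1     1     1     1     1     1     1     1
          5     1     1     1     1     1     2     2     2     2     2     3     3     3     3     3
          6     1     1     1     1     1     2     3     3     3     3     4     5     6     6     6
          7     1     1     1     1     1     2     3     4     4     4     5     6     8     9    10

5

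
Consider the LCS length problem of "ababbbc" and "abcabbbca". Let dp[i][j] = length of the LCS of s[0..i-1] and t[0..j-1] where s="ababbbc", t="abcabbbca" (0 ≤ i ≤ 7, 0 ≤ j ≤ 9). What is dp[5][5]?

   ''  a  b  c  a  b  b  b  c  a
''  0  0  0  0  0  0  0  0  0  0
 a  0  1  1  1  1  1  1  1  1  1
 b  0  1  2  2  2  2  2  2  2  2
 a  0  1  2  2  3  3  3  3  3  3
 b  0  1  2  2  3  4  4  4  4  4
 b  0  1  2  2  3  4  5  5  5  5
 b  0  1  2  2  3  4  5  6  6  6
 c  0  1  2  3  3  4  5  6  7  7

4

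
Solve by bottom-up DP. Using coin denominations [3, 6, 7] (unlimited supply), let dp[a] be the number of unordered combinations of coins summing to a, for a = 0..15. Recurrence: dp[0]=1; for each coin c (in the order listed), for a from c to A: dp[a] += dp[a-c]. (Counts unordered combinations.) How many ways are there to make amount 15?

after  coin     0     1     2     3     4     5     6     7     8     9    10    11    12    13    14    15
          3     1     0     0     1     0     0     1     0     0     1     0     0     1     0     0     1
          6     1     0     0     1     0     0     2     0     0     2     0     0     3     0     0     3
          7     1     0     0     1     0     0     2     1     0     2     1     0     3     2     1     3

3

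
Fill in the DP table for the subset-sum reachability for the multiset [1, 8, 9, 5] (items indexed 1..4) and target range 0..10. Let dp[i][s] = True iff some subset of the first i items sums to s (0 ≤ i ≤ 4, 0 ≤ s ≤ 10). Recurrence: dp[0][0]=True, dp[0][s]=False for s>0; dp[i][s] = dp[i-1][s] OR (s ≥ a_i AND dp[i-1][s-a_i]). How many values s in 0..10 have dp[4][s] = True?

i\s   0   1   2   3   4   5   6   7   8   9  10
  0   T   F   F   F   F   F   F   F   F   F   F
  1   T   T   F   F   F   F   F   F   F   F   F
  2   T   T   F   F   F   F   F   F   T   T   F
  3   T   T   F   F   F   F   F   F   T   T   T
  4   T   T   F   F   F   T   T   F   T   T   T

7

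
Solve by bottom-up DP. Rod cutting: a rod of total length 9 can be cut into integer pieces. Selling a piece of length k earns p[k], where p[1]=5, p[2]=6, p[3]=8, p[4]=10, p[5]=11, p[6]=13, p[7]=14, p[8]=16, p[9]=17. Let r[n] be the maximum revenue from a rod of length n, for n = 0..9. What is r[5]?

   n    0    1    2    3    4    5    6    7    8    9
r[n]    0    5   10   15   20   25   30   35   40   45

25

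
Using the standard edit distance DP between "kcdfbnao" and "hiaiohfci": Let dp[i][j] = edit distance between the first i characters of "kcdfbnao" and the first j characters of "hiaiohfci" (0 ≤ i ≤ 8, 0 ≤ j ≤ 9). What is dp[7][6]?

7

   ''  h  i  a  i  o  h  f  c  i
''  0  1  2  3  4  5  6  7  8  9
 k  1  1  2  3  4  5  6  7  8  9
 c  2  2  2  3  4  5  6  7  7  8
 d  3  3  3  3  4  5  6  7  8  8
 f  4  4  4  4  4  5  6  6  7  8
 b  5  5  5  5  5  5  6  7  7  8
 n  6  6  6  6  6  6  6  7  8  8
 a  7  7  7  6  7  7  7  7  8  9
 o  8  8  8  7  7  7  8  8  8  9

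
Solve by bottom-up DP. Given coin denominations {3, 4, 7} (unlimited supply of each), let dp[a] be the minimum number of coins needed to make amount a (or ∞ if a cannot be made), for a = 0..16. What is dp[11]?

 a  0  1  2  3  4  5  6  7  8  9 10 11 12 13 14 15 16
dp  0  -  -  1  1  -  2  1  2  3  2  2  3  3  2  3  4
(- denotes ∞ / unreachable)

2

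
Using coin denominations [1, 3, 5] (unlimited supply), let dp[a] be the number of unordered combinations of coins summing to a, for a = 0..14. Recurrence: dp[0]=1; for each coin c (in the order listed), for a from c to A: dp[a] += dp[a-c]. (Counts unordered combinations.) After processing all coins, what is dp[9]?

after  coin     0     1     2     3     4     5     6     7     8     9    10    11    12    13    14
          1     1     1     1     1     1     1     1     1     1     1     1     1     1     1     1
          3     1     1     1     2     2     2     3     3     3     4     4     4     5     5     5
          5     1     1     1     2     2     3     4     4     5     6     7     8     9    10    11

6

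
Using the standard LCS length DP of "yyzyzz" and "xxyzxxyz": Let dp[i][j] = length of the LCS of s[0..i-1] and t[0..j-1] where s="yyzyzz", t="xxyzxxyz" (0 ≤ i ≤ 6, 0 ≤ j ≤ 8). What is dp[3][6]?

   ''  x  x  y  z  x  x  y  z
''  0  0  0  0  0  0  0  0  0
 y  0  0  0  1  1  1  1  1  1
 y  0  0  0  1  1  1  1  2  2
 z  0  0  0  1  2  2  2  2  3
 y  0  0  0  1  2  2  2  3  3
 z  0  0  0  1  2  2  2  3  4
 z  0  0  0  1  2  2  2  3  4

2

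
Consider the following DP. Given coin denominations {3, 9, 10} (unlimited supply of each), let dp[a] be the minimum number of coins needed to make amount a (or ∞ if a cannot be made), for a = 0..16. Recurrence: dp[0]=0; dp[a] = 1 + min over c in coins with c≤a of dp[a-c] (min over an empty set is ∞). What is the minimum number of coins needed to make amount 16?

 a  0  1  2  3  4  5  6  7  8  9 10 11 12 13 14 15 16
dp  0  -  -  1  -  -  2  -  -  1  1  -  2  2  -  3  3
(- denotes ∞ / unreachable)

3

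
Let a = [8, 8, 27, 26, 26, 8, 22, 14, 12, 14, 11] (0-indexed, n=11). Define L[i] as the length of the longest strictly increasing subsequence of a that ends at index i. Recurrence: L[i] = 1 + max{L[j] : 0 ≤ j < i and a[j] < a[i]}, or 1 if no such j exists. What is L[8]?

2

   i    0    1    2    3    4    5    6    7    8    9   10
a[i]    8    8   27   26   26    8   22   14   12   14   11
L[i]    1    1    2    2    2    1    2    2    2    3    2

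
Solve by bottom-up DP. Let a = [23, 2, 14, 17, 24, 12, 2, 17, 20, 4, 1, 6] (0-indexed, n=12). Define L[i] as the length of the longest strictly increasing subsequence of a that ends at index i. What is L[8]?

4

   i    0    1    2    3    4    5    6    7    8    9   10   11
a[i]   23    2   14   17   24   12    2   17   20    4    1    6
L[i]    1    1    2    3    4    2    1    3    4    2    1    3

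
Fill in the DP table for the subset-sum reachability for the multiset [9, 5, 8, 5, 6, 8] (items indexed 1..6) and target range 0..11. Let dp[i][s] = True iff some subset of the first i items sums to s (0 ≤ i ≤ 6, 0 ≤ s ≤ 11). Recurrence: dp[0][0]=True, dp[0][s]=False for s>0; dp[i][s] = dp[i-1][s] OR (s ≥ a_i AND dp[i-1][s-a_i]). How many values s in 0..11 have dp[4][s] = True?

i\s   0   1   2   3   4   5   6   7   8   9  10  11
  0   T   F   F   F   F   F   F   F   F   F   F   F
  1   T   F   F   F   F   F   F   F   F   T   F   F
  2   T   F   F   F   F   T   F   F   F   T   F   F
  3   T   F   F   F   F   T   F   F   T   T   F   F
  4   T   F   F   F   F   T   F   F   T   T   T   F
  5   T   F   F   F   F   T   T   F   T   T   T   T
  6   T   F   F   F   F   T   T   F   T   T   T   T

5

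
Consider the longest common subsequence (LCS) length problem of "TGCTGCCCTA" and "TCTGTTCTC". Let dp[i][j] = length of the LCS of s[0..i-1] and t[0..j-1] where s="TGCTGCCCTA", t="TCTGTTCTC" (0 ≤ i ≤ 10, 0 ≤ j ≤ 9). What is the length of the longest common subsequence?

6

   ''  T  C  T  G  T  T  C  T  C
''  0  0  0  0  0  0  0  0  0  0
 T  0  1  1  1  1  1  1  1  1  1
 G  0  1  1  1  2  2  2  2  2  2
 C  0  1  2  2  2  2  2  3  3  3
 T  0  1  2  3  3  3  3  3  4  4
 G  0  1  2  3  4  4  4  4  4  4
 C  0  1  2  3  4  4  4  5  5  5
 C  0  1  2  3  4  4  4  5  5  6
 C  0  1  2  3  4  4  4  5  5  6
 T  0  1  2  3  4  5  5  5  6  6
 A  0  1  2  3  4  5  5  5  6  6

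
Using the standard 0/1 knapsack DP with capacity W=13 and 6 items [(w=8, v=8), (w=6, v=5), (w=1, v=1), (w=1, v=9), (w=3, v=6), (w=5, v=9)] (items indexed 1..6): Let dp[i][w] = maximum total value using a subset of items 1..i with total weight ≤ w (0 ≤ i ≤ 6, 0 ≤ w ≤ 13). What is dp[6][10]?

i\w   0   1   2   3   4   5   6   7   8   9  10  11  12  13
  0   0   0   0   0   0   0   0   0   0   0   0   0   0   0
  1   0   0   0   0   0   0   0   0   8   8   8   8   8   8
  2   0   0   0   0   0   0   5   5   8   8   8   8   8   8
  3   0   1   1   1   1   1   5   6   8   9   9   9   9   9
  4   0   9  10  10  10  10  10  14  15  17  18  18  18  18
  5   0   9  10  10  15  16  16  16  16  17  20  21  23  24
  6   0   9  10  10  15  16  18  19  19  24  25  25  25  25

25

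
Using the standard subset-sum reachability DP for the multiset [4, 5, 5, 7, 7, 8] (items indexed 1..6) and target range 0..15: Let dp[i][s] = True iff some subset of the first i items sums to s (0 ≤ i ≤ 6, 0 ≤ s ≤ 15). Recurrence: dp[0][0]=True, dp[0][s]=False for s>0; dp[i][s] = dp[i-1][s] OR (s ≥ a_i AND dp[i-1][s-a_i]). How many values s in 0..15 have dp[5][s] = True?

9

i\s   0   1   2   3   4   5   6   7   8   9  10  11  12  13  14  15
  0   T   F   F   F   F   F   F   F   F   F   F   F   F   F   F   F
  1   T   F   F   F   T   F   F   F   F   F   F   F   F   F   F   F
  2   T   F   F   F   T   T   F   F   F   T   F   F   F   F   F   F
  3   T   F   F   F   T   T   F   F   F   T   T   F   F   F   T   F
  4   T   F   F   F   T   T   F   T   F   T   T   T   T   F   T   F
  5   T   F   F   F   T   T   F   T   F   T   T   T   T   F   T   F
  6   T   F   F   F   T   T   F   T   T   T   T   T   T   T   T   T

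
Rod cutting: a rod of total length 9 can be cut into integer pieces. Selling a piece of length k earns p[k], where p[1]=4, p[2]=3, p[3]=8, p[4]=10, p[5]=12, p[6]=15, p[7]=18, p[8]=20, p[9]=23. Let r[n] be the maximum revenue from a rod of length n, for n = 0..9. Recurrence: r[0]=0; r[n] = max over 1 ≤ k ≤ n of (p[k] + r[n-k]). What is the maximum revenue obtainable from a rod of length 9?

   n    0    1    2    3    4    5    6    7    8    9
r[n]    0    4    8   12   16   20   24   28   32   36

36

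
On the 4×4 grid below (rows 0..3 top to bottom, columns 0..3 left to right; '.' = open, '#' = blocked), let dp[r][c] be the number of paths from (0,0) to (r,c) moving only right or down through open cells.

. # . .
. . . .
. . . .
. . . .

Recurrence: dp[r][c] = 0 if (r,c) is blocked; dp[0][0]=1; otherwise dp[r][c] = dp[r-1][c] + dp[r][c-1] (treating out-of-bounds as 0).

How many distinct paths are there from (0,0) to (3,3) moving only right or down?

r\c   0   1   2   3
  0   1   0   0   0
  1   1   1   1   1
  2   1   2   3   4
  3   1   3   6  10

10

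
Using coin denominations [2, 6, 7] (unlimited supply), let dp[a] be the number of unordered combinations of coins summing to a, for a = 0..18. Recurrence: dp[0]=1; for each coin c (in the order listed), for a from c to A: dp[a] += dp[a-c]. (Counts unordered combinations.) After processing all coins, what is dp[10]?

after  coin     0     1     2     3     4     5     6     7     8     9    10    11    12    13    14    15    16    17    18
          2     1     0     1     0     1     0     1     0     1     0     1     0     1     0     1     0     1     0     1
          6     1     0     1     0     1     0     2     0     2     0     2     0     3     0     3     0     3     0     4
          7     1     0     1     0     1     0     2     1     2     1     2     1     3     2     4     2     4     2     5

2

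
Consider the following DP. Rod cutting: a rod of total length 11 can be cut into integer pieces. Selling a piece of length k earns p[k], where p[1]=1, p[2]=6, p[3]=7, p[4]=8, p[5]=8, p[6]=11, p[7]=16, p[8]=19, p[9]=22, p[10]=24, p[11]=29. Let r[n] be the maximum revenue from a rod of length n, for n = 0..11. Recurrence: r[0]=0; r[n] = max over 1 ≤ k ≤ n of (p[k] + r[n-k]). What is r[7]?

   n    0    1    2    3    4    5    6    7    8    9   10   11
r[n]    0    1    6    7   12   13   18   19   24   25   30   31

19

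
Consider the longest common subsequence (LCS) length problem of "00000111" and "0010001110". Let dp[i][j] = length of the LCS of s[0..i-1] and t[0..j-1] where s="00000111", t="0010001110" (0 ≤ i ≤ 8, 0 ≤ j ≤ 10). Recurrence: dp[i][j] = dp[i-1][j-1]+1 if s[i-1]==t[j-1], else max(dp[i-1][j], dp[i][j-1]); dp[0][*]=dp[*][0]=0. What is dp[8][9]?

8

   ''  0  0  1  0  0  0  1  1  1  0
''  0  0  0  0  0  0  0  0  0  0  0
 0  0  1  1  1  1  1  1  1  1  1  1
 0  0  1  2  2  2  2  2  2  2  2  2
 0  0  1  2  2  3  3  3  3  3  3  3
 0  0  1  2  2  3  4  4  4  4  4  4
 0  0  1  2  2  3  4  5  5  5  5  5
 1  0  1  2  3  3  4  5  6  6  6  6
 1  0  1  2  3  3  4  5  6  7  7  7
 1  0  1  2  3  3  4  5  6  7  8  8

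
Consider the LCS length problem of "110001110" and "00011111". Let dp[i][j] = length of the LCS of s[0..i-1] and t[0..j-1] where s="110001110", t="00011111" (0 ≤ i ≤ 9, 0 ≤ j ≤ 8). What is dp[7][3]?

3

   ''  0  0  0  1  1  1  1  1
''  0  0  0  0  0  0  0  0  0
 1  0  0  0  0  1  1  1  1  1
 1  0  0  0  0  1  2  2  2  2
 0  0  1  1  1  1  2  2  2  2
 0  0  1  2  2  2  2  2  2  2
 0  0  1  2  3  3  3  3  3  3
 1  0  1  2  3  4  4  4  4  4
 1  0  1  2  3  4  5  5  5  5
 1  0  1  2  3  4  5  6  6  6
 0  0  1  2  3  4  5  6  6  6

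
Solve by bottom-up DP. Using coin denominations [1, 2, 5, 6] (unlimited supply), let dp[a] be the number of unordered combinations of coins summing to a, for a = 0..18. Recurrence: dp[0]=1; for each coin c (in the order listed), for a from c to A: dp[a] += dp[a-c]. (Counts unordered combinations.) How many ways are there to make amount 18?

43

after  coin     0     1     2     3     4     5     6     7     8     9    10    11    12    13    14    15    16    17    18
          1     1     1     1     1     1     1     1     1     1     1     1     1     1     1     1     1     1     1     1
          2     1     1     2     2     3     3     4     4     5     5     6     6     7     7     8     8     9     9    10
          5     1     1     2     2     3     4     5     6     7     8    10    11    13    14    16    18    20    22    24
          6     1     1     2     2     3     4     6     7     9    10    13    15    19    21    25    28    33    37    43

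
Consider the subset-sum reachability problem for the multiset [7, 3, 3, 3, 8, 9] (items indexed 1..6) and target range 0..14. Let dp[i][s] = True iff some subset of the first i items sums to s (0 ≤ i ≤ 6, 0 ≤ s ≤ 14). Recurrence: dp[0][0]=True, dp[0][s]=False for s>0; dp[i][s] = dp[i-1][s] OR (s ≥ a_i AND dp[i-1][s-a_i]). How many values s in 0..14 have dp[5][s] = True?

i\s   0   1   2   3   4   5   6   7   8   9  10  11  12  13  14
  0   T   F   F   F   F   F   F   F   F   F   F   F   F   F   F
  1   T   F   F   F   F   F   F   T   F   F   F   F   F   F   F
  2   T   F   F   T   F   F   F   T   F   F   T   F   F   F   F
  3   T   F   F   T   F   F   T   T   F   F   T   F   F   T   F
  4   T   F   F   T   F   F   T   T   F   T   T   F   F   T   F
  5   T   F   F   T   F   F   T   T   T   T   T   T   F   T   T
  6   T   F   F   T   F   F   T   T   T   T   T   T   T   T   T

10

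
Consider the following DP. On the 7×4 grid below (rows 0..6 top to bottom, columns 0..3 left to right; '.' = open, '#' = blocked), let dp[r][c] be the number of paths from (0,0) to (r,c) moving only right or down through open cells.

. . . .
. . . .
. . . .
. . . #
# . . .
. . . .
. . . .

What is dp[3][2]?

r\c   0   1   2   3
  0   1   1   1   1
  1   1   2   3   4
  2   1   3   6  10
  3   1   4  10   0
  4   0   4  14  14
  5   0   4  18  32
  6   0   4  22  54

10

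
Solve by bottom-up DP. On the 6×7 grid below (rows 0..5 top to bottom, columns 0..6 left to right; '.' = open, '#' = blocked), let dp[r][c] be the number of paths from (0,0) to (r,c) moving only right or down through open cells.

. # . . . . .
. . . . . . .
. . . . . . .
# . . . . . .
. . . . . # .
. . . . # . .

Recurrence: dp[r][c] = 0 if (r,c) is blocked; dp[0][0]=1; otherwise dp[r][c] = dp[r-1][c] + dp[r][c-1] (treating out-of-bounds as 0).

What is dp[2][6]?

r\c   0   1   2   3   4   5   6
  0   1   0   0   0   0   0   0
  1   1   1   1   1   1   1   1
  2   1   2   3   4   5   6   7
  3   0   2   5   9  14  20  27
  4   0   2   7  16  30   0  27
  5   0   2   9  25   0   0  27

7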